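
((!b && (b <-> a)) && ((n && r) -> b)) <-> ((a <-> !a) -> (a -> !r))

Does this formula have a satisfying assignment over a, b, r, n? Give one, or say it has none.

a=F; b=F; r=T; n=F

  ((!b && (b <-> a)) && ((n && r) -> b)) <-> ((a <-> !a) -> (a -> !r)) = True
    (!b && (b <-> a)) && ((n && r) -> b) = True
      !b && (b <-> a) = True
        !b = True
        b <-> a = True
      (n && r) -> b = True
        n && r = False
    (a <-> !a) -> (a -> !r) = True
      a <-> !a = False
        !a = True
      a -> !r = True
        !r = False
The formula evaluates to True.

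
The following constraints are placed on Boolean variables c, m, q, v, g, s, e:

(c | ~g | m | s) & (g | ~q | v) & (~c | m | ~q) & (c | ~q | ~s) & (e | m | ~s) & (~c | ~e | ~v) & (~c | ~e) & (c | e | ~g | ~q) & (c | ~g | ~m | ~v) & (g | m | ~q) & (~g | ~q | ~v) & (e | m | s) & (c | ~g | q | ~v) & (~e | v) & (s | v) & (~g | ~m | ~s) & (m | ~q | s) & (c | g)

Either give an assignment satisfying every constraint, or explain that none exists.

Set c = True.
  then (~c | ~e) forces e = False.
Try m = False:
  (~c | m | ~q) forces q = False.
  (e | m | ~s) forces s = False.
  clause (e | m | s) is falsified — backtrack.
So m = True.
Set q = False.
Set v = False.
  then (s | v) forces s = True.
  then (~g | ~m | ~s) forces g = False.
All clauses satisfied.

c = True, m = True, q = False, v = False, g = False, s = True, e = False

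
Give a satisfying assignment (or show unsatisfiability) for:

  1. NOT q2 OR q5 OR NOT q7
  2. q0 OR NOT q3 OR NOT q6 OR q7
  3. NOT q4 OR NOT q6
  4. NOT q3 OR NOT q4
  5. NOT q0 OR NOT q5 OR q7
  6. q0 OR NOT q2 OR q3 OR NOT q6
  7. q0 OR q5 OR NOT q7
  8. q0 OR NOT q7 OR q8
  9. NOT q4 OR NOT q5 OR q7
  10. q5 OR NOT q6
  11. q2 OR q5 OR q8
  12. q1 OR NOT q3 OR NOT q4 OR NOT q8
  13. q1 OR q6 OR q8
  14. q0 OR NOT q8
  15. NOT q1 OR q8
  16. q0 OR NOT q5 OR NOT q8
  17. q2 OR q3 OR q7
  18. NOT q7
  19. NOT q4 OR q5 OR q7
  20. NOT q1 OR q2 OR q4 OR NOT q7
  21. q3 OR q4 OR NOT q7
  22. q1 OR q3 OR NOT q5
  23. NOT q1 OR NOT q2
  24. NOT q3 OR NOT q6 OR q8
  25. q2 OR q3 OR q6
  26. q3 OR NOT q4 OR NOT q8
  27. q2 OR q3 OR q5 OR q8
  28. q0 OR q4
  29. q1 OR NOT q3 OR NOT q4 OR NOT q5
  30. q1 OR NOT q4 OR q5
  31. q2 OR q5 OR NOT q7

Unit clause (NOT q7) forces q7 = False.
Set q0 = True.
  then (NOT q0 OR NOT q5 OR q7) forces q5 = False.
  then (q5 OR NOT q6) forces q6 = False.
  then (NOT q4 OR q5 OR q7) forces q4 = False.
Set q1 = False.
  then (q1 OR q6 OR q8) forces q8 = True.
Set q2 = True.
Set q3 = True.
All clauses satisfied.

q0=T, q1=F, q2=T, q3=T, q4=F, q5=F, q6=F, q7=F, q8=T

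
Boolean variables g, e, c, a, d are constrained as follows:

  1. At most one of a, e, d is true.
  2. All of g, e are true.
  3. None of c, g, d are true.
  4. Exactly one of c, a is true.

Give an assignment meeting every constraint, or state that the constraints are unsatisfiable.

Unsatisfiable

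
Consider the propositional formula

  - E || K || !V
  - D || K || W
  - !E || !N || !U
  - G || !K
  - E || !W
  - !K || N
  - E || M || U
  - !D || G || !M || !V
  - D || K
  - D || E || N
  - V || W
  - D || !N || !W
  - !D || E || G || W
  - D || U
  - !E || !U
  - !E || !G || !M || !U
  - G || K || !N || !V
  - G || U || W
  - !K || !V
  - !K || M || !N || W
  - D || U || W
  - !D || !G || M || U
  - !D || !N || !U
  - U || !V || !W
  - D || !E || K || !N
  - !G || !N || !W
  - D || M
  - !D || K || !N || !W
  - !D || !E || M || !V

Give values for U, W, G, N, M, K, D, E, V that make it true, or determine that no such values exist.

Try U = True:
  (!E || !U) forces E = False.
  (E || !W) forces W = False.
  (V || W) forces V = True.
  (E || K || !V) forces K = True.
  clause (!K || !V) is falsified — backtrack.
So U = False.
  then (D || U) forces D = True.
Set W = True.
  then (E || !W) forces E = True.
  then (U || !V || !W) forces V = False.
Set G = True.
  then (!D || !G || M || U) forces M = True.
  then (!G || !N || !W) forces N = False.
  then (!K || N) forces K = False.
All clauses satisfied.

U=F, W=T, G=T, N=F, M=T, K=F, D=T, E=T, V=F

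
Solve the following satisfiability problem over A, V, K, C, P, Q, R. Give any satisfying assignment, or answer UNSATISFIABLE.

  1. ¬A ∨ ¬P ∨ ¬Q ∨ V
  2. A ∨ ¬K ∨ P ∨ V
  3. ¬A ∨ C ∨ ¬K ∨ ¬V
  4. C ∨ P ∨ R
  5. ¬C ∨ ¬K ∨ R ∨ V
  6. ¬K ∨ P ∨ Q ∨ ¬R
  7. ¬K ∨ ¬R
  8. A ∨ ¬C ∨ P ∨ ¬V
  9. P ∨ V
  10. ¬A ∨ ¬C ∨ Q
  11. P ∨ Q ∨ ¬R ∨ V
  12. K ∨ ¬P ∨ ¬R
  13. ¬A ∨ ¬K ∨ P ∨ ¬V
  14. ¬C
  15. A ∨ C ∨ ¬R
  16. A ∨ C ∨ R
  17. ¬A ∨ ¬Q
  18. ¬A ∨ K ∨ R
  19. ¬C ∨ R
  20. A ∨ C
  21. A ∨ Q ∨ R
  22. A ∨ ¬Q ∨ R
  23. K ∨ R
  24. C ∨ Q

The formula is unsatisfiable.

Case C = True:
  Clause (¬C) is falsified — contradiction.
Case C = False:
  (A ∨ C) forces A = True.
  (¬A ∨ ¬Q) forces Q = False.
  Clause (C ∨ Q) is falsified — contradiction.
Both cases fail, so the formula is unsatisfiable.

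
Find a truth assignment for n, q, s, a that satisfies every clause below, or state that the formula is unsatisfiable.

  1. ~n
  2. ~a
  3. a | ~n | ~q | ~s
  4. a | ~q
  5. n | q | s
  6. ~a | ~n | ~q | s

Unit clause (~n) forces n = False.
Unit clause (~a) forces a = False.
In (a | ~q) only ~q is left, so q = False.
In (n | q | s) only s is left, so s = True.
All clauses satisfied.

n: False, q: False, s: True, a: False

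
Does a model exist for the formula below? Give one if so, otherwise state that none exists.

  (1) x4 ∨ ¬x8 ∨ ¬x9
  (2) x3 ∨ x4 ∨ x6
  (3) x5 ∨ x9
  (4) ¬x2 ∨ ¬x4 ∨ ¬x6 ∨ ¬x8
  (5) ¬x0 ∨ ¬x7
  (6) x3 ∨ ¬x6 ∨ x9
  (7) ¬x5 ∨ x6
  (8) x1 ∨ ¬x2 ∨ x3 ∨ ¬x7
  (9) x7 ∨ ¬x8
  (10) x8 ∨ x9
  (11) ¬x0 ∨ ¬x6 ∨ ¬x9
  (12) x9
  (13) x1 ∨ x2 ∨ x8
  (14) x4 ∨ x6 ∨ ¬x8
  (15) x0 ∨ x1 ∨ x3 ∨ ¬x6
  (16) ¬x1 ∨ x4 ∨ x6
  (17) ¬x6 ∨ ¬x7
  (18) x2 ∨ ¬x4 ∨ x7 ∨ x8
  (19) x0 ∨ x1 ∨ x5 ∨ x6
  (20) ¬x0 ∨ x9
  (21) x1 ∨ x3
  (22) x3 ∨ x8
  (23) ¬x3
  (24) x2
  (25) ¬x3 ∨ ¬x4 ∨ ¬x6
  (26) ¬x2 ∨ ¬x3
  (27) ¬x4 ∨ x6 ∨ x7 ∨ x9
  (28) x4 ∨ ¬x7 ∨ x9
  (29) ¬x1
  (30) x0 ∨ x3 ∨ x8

UNSATISFIABLE

Case x1 = True:
  Clause (¬x1) is falsified — contradiction.
Case x1 = False:
  (x9) forces x9 = True.
  (x1 ∨ x3) forces x3 = True.
  Clause (¬x3) is falsified — contradiction.
Both cases fail, so the formula is unsatisfiable.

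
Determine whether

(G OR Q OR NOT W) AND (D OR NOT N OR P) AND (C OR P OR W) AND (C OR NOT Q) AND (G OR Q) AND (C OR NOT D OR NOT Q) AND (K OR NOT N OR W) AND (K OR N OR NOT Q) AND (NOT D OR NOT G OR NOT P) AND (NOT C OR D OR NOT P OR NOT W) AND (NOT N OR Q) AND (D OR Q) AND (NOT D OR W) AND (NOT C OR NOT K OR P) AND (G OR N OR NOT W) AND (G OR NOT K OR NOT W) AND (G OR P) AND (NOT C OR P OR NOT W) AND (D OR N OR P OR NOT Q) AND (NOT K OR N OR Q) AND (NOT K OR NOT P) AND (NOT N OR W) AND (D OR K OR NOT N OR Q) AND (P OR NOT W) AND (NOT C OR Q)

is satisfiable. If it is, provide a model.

G: False, D: True, K: False, C: True, P: True, W: True, N: True, Q: True

Set G = False.
  then (G OR Q) forces Q = True.
  then (G OR P) forces P = True.
  then (NOT K OR NOT P) forces K = False.
  then (C OR NOT Q) forces C = True.
  then (K OR N OR NOT Q) forces N = True.
  then (NOT N OR W) forces W = True.
  then (NOT C OR D OR NOT P OR NOT W) forces D = True.
All clauses satisfied.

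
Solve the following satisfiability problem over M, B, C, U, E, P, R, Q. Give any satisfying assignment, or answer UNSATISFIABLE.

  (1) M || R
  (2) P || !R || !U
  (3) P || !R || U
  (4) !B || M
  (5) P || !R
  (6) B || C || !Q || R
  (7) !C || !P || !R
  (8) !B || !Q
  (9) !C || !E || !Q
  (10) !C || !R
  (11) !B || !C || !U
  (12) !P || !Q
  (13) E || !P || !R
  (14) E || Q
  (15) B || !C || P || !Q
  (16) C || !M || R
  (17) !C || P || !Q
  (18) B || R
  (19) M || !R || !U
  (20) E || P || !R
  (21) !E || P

M=T, B=T, C=F, U=T, E=T, P=T, R=T, Q=F

Set M = True.
Set B = True.
  then (!B || !Q) forces Q = False.
  then (E || Q) forces E = True.
  then (!E || P) forces P = True.
Set C = False.
  then (C || !M || R) forces R = True.
Set U = True.
All clauses satisfied.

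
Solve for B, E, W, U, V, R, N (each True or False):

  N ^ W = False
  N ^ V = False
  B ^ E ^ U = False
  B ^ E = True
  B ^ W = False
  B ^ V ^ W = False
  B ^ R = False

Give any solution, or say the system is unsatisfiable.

B: False, E: True, W: False, U: True, V: False, R: False, N: False

N ^ W = F ^ F = False ✓
N ^ V = F ^ F = False ✓
B ^ E ^ U = F ^ T ^ T = False ✓
B ^ E = F ^ T = True ✓
B ^ W = F ^ F = False ✓
B ^ V ^ W = F ^ F ^ F = False ✓
B ^ R = F ^ F = False ✓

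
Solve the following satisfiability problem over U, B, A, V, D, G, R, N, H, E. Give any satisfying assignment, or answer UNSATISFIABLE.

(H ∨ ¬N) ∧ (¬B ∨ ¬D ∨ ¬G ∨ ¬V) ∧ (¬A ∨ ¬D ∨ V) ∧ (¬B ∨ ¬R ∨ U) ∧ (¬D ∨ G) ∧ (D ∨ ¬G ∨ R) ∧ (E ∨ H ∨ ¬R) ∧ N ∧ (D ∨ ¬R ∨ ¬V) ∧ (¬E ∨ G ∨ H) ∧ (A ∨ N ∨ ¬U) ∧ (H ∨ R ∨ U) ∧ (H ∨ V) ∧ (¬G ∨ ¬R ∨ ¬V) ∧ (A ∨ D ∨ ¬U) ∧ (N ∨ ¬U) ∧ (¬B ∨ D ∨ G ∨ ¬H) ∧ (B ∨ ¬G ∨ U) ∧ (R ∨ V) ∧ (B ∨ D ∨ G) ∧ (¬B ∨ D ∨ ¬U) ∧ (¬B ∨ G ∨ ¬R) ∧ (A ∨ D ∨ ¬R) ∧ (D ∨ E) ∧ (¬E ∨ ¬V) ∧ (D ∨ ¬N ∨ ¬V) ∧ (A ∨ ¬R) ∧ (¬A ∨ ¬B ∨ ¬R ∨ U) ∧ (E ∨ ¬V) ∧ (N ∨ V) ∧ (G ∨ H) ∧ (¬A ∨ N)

Unit clause (N) forces N = True.
In (H ∨ ¬N) only H is left, so H = True.
Set U = True.
Set B = False.
Set A = True.
Try V = True:
  (¬E ∨ ¬V) forces E = False.
  clause (E ∨ ¬V) is falsified — backtrack.
So V = False.
  then (¬A ∨ ¬D ∨ V) forces D = False.
  then (R ∨ V) forces R = True.
  then (B ∨ D ∨ G) forces G = True.
  then (D ∨ E) forces E = True.
All clauses satisfied.

U: True, B: False, A: True, V: False, D: False, G: True, R: True, N: True, H: True, E: True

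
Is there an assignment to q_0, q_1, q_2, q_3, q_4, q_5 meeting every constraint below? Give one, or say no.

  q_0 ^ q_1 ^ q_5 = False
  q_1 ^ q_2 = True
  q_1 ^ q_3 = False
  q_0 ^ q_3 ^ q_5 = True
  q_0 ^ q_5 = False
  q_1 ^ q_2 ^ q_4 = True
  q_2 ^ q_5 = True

Unsatisfiable

Adding constraints 1, 3, 4 mod 2: every variable appears an even number of times on the left, so the left side is 0.
But the right sides sum to 1 (mod 2). 0 ≠ 1 — the system is inconsistent.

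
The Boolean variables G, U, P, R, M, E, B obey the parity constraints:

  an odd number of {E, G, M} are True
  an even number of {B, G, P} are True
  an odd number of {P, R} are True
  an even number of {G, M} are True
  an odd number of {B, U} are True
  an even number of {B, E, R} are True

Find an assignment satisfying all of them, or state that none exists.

G: False, U: False, P: True, R: False, M: False, E: True, B: True

{E, G, M}: 1 true → odd ✓
{B, G, P}: 2 true → even ✓
{P, R}: 1 true → odd ✓
{G, M}: 0 true → even ✓
{B, U}: 1 true → odd ✓
{B, E, R}: 2 true → even ✓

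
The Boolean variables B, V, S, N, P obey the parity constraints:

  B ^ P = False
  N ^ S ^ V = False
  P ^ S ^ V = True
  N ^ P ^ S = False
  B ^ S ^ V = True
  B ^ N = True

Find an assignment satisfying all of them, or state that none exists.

B = True, V = True, S = True, N = False, P = True

B ^ P = T ^ T = False ✓
N ^ S ^ V = F ^ T ^ T = False ✓
P ^ S ^ V = T ^ T ^ T = True ✓
N ^ P ^ S = F ^ T ^ T = False ✓
B ^ S ^ V = T ^ T ^ T = True ✓
B ^ N = T ^ F = True ✓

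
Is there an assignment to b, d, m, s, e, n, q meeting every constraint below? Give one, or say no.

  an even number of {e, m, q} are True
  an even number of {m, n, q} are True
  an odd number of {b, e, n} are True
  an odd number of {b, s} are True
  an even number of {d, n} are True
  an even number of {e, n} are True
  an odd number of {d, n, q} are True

b: True, d: True, m: False, s: False, e: True, n: True, q: True

{e, m, q}: 2 true → even ✓
{m, n, q}: 2 true → even ✓
{b, e, n}: 3 true → odd ✓
{b, s}: 1 true → odd ✓
{d, n}: 2 true → even ✓
{e, n}: 2 true → even ✓
{d, n, q}: 3 true → odd ✓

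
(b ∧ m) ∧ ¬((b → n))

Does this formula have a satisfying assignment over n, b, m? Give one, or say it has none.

n: False, b: True, m: True

  b ∧ m = True
  ¬((b → n)) = True
    b → n = False
Both conjuncts True, so the formula holds.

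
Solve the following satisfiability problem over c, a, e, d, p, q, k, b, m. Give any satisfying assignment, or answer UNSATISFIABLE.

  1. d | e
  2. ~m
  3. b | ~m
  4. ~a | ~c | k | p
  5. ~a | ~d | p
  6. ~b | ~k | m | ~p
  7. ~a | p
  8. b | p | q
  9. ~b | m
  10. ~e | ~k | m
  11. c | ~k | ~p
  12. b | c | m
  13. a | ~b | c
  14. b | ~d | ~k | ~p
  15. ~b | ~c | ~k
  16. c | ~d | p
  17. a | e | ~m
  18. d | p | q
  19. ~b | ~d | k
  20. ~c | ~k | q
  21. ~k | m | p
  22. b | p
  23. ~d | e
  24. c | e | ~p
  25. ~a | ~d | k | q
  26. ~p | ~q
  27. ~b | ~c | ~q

Unit clause (~m) forces m = False.
In (~b | m) only ~b is left, so b = False.
In (b | c | m) only c is left, so c = True.
In (b | p) only p is left, so p = True.
In (~p | ~q) only ~q is left, so q = False.
In (~c | ~k | q) only ~k is left, so k = False.
Set a = True.
  then (~a | ~d | k | q) forces d = False.
  then (d | e) forces e = True.
All clauses satisfied.

c: True, a: True, e: True, d: False, p: True, q: False, k: False, b: False, m: False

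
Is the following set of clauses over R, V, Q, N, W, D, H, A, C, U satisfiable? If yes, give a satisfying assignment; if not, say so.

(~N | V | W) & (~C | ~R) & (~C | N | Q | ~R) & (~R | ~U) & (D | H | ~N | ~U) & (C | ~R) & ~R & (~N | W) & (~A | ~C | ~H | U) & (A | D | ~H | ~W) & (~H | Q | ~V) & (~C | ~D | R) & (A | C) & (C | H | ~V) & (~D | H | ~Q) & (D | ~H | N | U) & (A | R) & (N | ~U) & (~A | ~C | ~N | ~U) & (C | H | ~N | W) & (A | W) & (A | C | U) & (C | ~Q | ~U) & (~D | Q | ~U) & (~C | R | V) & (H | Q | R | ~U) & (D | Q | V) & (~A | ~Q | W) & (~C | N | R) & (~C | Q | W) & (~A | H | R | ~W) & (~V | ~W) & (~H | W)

R: False; V: False; Q: False; N: True; W: True; D: True; H: True; A: True; C: False; U: False

Unit clause (~R) forces R = False.
In (A | R) only A is left, so A = True.
Set V = False.
  then (~C | R | V) forces C = False.
Set Q = False.
  then (D | Q | V) forces D = True.
  then (~D | Q | ~U) forces U = False.
Set N = True.
  then (~N | V | W) forces W = True.
  then (~A | H | R | ~W) forces H = True.
All clauses satisfied.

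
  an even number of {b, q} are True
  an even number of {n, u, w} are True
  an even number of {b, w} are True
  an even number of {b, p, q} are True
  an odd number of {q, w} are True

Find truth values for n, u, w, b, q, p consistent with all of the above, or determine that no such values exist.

Unsatisfiable — no assignment works.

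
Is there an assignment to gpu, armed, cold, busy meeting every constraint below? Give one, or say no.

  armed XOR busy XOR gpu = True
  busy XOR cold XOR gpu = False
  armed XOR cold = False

Adding constraints 1, 2, 3 mod 2: every variable appears an even number of times on the left, so the left side is 0.
But the right sides sum to 1 (mod 2). 0 ≠ 1 — the system is inconsistent.

The formula is unsatisfiable.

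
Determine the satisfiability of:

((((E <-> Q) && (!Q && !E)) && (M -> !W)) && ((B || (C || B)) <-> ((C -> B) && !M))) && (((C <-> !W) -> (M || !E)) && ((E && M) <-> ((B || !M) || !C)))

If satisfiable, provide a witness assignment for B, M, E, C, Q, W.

Unsatisfiable

Case M = True: the formula simplifies to ((((E <-> Q) && (!Q && !E)) && !W) && !((B || (C || B)))) && (E <-> (B || !C)).
  C = True: the conjunct !((B || (C || B))) becomes !((B || True)) = False.
  C = False: simplifies to ((((E <-> Q) && (!Q && !E)) && !W) && !((B || B))) && E.
    E = True: the conjunct !E is False.
    E = False: the conjunct E is False.
Case M = False: the conjunct (E && M) <-> ((B || !M) || !C) becomes (E && False) <-> (True || !C) = False.
Both cases fail — unsatisfiable.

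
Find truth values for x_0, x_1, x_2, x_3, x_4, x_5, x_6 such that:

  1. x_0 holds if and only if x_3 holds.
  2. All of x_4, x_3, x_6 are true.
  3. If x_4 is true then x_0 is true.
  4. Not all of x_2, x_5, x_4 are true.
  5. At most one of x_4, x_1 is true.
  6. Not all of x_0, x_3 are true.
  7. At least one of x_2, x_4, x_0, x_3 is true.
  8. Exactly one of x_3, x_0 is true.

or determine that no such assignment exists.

Unsatisfiable

Case x_3 = True:
  (1) with x_3=T forces x_0 = True.
  Constraint (6) is violated (x_0=T, x_3=T) — contradiction.
Case x_3 = False:
  Constraint (2) is violated (x_3=F) — contradiction.
Both cases fail — unsatisfiable.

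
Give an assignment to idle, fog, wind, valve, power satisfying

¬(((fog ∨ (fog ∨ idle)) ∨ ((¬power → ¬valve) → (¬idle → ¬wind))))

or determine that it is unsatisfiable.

idle=F, fog=F, wind=T, valve=F, power=F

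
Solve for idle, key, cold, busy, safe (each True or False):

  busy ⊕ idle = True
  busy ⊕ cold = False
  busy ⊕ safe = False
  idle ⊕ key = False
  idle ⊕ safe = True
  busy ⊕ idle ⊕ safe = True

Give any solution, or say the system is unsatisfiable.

idle = True, key = True, cold = False, busy = False, safe = False

busy ⊕ idle = F ⊕ T = True ✓
busy ⊕ cold = F ⊕ F = False ✓
busy ⊕ safe = F ⊕ F = False ✓
idle ⊕ key = T ⊕ T = False ✓
idle ⊕ safe = T ⊕ F = True ✓
busy ⊕ idle ⊕ safe = F ⊕ T ⊕ F = True ✓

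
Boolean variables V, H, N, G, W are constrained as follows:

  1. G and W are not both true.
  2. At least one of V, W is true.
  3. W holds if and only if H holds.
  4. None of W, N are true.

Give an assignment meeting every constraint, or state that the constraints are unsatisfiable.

V = True; H = False; N = False; G = True; W = False

  (1) G=T, W=F — not both ✓
  (2) {V, W}: 1 true — at least one ✓
  (3) W=F, H=F — same ✓
  (4) {W, N}: 0 true — none ✓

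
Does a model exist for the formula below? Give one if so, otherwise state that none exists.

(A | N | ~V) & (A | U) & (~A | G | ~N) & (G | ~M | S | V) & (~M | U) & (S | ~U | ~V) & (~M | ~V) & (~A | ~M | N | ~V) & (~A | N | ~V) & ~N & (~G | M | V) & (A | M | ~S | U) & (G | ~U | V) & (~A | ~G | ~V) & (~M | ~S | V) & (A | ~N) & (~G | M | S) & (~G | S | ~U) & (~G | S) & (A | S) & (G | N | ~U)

Unit clause (~N) forces N = False.
Set U = False.
  then (A | U) forces A = True.
  then (~M | U) forces M = False.
  then (~A | N | ~V) forces V = False.
  then (~G | M | V) forces G = False.
Set S = True.
All clauses satisfied.

U = False; M = False; A = True; N = False; G = False; S = True; V = False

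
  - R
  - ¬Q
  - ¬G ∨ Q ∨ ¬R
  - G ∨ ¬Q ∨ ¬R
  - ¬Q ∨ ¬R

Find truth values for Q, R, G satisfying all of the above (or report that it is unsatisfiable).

Q=F, R=T, G=F

Unit clause (R) forces R = True.
Unit clause (¬Q) forces Q = False.
In (¬G ∨ Q ∨ ¬R) only ¬G is left, so G = False.
All clauses satisfied.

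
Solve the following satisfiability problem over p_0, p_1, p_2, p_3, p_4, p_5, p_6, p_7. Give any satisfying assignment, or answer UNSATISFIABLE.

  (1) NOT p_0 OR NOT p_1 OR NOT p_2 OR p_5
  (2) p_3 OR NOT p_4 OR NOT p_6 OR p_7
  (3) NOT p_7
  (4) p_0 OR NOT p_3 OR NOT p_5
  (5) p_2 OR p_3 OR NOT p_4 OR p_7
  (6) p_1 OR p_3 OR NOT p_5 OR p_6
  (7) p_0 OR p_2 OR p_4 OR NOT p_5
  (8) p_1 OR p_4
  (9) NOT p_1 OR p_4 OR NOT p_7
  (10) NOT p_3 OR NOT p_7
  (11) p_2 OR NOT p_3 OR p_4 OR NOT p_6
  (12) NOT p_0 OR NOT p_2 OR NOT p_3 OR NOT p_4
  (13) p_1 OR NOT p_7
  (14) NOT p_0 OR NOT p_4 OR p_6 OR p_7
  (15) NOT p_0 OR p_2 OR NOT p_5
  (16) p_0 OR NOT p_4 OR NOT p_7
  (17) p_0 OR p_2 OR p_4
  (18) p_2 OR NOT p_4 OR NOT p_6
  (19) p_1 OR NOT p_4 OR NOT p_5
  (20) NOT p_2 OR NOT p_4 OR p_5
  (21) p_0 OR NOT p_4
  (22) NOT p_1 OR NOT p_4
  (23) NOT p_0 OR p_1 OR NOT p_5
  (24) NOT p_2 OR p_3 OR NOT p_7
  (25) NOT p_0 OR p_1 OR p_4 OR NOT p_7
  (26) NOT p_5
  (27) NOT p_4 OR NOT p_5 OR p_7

Unit clause (NOT p_7) forces p_7 = False.
Unit clause (NOT p_5) forces p_5 = False.
Set p_0 = True.
Try p_1 = False:
  (p_1 OR p_4) forces p_4 = True.
  (NOT p_0 OR NOT p_4 OR p_6 OR p_7) forces p_6 = True.
  (p_3 OR NOT p_4 OR NOT p_6 OR p_7) forces p_3 = True.
  (NOT p_0 OR NOT p_2 OR NOT p_3 OR NOT p_4) forces p_2 = False.
  clause (p_2 OR NOT p_4 OR NOT p_6) is falsified — backtrack.
So p_1 = True.
  then (NOT p_0 OR NOT p_1 OR NOT p_2 OR p_5) forces p_2 = False.
  then (NOT p_1 OR NOT p_4) forces p_4 = False.
Set p_3 = False.
Set p_6 = True.
All clauses satisfied.

p_0 = True; p_1 = True; p_2 = False; p_3 = False; p_4 = False; p_5 = False; p_6 = True; p_7 = False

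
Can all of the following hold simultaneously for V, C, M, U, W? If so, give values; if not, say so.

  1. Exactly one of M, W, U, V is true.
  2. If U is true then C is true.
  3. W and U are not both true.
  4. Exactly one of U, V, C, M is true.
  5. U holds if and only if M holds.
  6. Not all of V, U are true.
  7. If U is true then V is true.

V = True, C = False, M = False, U = False, W = False

  (1) {M, W, U, V}: 1 true — exactly one ✓
  (2) U=F ⇒ C: vacuous ✓
  (3) W=F, U=F — not both ✓
  (4) {U, V, C, M}: 1 true — exactly one ✓
  (5) U=F, M=F — same ✓
  (6) {V, U}: 1/2 true — not all ✓
  (7) U=F ⇒ V: vacuous ✓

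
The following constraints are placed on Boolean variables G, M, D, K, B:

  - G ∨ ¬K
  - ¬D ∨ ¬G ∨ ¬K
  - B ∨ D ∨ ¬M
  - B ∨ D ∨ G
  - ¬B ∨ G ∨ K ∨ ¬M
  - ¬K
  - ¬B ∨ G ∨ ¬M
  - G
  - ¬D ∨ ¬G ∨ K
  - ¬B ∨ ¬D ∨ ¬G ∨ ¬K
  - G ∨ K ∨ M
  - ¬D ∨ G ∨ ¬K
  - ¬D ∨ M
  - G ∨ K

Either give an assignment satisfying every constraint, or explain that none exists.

Unit clause (¬K) forces K = False.
Unit clause (G) forces G = True.
In (¬D ∨ ¬G ∨ K) only ¬D is left, so D = False.
Set M = False.
Set B = True.
All clauses satisfied.

G=T, M=F, D=F, K=F, B=T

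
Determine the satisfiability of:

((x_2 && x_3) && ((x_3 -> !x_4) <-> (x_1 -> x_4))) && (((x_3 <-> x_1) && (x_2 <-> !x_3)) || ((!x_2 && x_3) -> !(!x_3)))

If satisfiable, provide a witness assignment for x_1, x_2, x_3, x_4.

x_1 = False, x_2 = True, x_3 = True, x_4 = False

  (x_2 && x_3) && ((x_3 -> !x_4) <-> (x_1 -> x_4)) = True
    x_2 && x_3 = True
    (x_3 -> !x_4) <-> (x_1 -> x_4) = True
      x_3 -> !x_4 = True
        !x_4 = True
      x_1 -> x_4 = True
  ((x_3 <-> x_1) && (x_2 <-> !x_3)) || ((!x_2 && x_3) -> !(!x_3)) = True
    (x_3 <-> x_1) && (x_2 <-> !x_3) = False
      x_3 <-> x_1 = False
      x_2 <-> !x_3 = False
        !x_3 = False
    (!x_2 && x_3) -> !(!x_3) = True
      !x_2 && x_3 = False
        !x_2 = False
      !(!x_3) = True
        !x_3 = False
Both conjuncts True, so the formula holds.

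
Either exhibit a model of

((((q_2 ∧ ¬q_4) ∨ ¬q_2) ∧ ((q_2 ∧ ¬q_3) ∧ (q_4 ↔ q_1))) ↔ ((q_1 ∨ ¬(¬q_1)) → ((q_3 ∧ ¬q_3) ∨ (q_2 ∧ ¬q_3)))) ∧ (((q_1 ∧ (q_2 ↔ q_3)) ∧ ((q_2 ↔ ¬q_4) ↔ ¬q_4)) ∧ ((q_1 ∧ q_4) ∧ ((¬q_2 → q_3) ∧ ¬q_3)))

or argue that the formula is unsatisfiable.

Case q_3 = True: the conjunct ¬q_3 is False.
Case q_3 = False: the formula simplifies to ((((q_2 ∧ ¬q_4) ∨ ¬q_2) ∧ (q_2 ∧ (q_4 ↔ q_1))) ↔ ((q_1 ∨ ¬(¬q_1)) → q_2)) ∧ (((q_1 ∧ ¬q_2) ∧ ((q_2 ↔ ¬q_4) ↔ ¬q_4)) ∧ ((q_1 ∧ q_4) ∧ q_2)).
  q_2 = True: the conjunct ¬q_2 is False.
  q_2 = False: the conjunct q_2 is False.
Both cases fail — unsatisfiable.

UNSATISFIABLE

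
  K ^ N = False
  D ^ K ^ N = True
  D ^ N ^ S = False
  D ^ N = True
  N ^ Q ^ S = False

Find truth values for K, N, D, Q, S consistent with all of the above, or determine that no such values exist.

K: False, N: False, D: True, Q: True, S: True

K ^ N = F ^ F = False ✓
D ^ K ^ N = T ^ F ^ F = True ✓
D ^ N ^ S = T ^ F ^ T = False ✓
D ^ N = T ^ F = True ✓
N ^ Q ^ S = F ^ T ^ T = False ✓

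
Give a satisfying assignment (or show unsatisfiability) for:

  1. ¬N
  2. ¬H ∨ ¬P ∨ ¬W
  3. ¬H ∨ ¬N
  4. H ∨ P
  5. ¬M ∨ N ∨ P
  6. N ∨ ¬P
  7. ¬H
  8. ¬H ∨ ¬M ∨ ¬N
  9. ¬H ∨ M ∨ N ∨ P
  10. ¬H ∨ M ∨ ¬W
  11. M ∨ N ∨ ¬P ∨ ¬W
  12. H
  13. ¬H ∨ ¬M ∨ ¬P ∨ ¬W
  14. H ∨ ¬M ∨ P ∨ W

Unsatisfiable

Case H = True:
  Clause (¬H) is falsified — contradiction.
Case H = False:
  Clause (H) is falsified — contradiction.
Both cases fail, so the formula is unsatisfiable.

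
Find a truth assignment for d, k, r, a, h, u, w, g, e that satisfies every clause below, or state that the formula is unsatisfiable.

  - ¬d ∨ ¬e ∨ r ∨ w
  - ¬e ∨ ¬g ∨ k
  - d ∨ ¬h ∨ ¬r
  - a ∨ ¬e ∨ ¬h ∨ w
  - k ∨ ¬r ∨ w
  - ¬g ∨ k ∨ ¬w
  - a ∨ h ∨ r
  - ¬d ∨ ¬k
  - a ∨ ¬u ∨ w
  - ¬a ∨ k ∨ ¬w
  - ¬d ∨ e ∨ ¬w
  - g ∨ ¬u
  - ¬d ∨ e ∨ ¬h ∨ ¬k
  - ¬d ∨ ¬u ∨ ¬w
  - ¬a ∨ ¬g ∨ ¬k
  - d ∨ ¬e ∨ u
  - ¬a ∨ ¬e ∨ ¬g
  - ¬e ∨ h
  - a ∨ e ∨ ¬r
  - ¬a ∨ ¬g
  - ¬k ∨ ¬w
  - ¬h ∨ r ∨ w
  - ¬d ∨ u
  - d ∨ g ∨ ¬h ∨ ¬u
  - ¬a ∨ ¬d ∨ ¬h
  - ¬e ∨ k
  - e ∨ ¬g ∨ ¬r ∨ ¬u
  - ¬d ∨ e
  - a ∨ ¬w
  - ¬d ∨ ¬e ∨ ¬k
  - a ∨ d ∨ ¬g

d=F, k=T, r=T, a=T, h=F, u=F, w=F, g=F, e=F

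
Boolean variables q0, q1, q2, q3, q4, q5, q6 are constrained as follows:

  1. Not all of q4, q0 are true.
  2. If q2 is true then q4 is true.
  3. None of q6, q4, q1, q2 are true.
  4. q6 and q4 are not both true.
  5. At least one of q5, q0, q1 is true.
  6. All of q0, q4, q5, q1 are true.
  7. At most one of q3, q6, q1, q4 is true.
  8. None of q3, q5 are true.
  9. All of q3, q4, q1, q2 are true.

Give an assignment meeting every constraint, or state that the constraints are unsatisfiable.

Case q1 = True:
  Constraint (3) is violated (q1=T) — contradiction.
Case q1 = False:
  Constraint (6) is violated (q1=F) — contradiction.
Both cases fail — unsatisfiable.

Unsatisfiable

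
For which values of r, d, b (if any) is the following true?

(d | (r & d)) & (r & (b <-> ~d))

r = True; d = True; b = False

  d | (r & d) = True
    r & d = True
  r & (b <-> ~d) = True
    b <-> ~d = True
      ~d = False
Both conjuncts True, so the formula holds.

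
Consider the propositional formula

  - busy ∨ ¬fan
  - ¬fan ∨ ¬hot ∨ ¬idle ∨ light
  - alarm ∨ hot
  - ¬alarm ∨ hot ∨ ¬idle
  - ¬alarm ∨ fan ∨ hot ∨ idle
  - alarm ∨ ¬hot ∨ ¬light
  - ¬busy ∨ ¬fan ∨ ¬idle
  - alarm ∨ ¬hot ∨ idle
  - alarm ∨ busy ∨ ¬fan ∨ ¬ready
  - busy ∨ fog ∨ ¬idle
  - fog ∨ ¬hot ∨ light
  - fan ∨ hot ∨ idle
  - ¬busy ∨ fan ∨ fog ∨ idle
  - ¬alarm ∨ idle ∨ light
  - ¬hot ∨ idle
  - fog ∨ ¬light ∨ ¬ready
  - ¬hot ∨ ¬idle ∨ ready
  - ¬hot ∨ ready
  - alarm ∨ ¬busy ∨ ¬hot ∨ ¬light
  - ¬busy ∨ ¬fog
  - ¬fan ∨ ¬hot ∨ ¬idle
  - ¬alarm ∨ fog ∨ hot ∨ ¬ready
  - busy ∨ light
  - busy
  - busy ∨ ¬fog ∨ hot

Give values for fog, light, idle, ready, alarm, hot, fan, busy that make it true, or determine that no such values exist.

Unit clause (busy) forces busy = True.
In (¬busy ∨ ¬fog) only ¬fog is left, so fog = False.
Try light = False:
  (fog ∨ ¬hot ∨ light) forces hot = False.
  (alarm ∨ hot) forces alarm = True.
  (¬alarm ∨ hot ∨ ¬idle) forces idle = False.
  clause (¬alarm ∨ idle ∨ light) is falsified — backtrack.
So light = True.
  then (fog ∨ ¬light ∨ ¬ready) forces ready = False.
  then (¬hot ∨ ready) forces hot = False.
  then (alarm ∨ hot) forces alarm = True.
  then (¬alarm ∨ hot ∨ ¬idle) forces idle = False.
  then (¬alarm ∨ fan ∨ hot ∨ idle) forces fan = True.
All clauses satisfied.

fog=F, light=T, idle=F, ready=F, alarm=T, hot=F, fan=T, busy=T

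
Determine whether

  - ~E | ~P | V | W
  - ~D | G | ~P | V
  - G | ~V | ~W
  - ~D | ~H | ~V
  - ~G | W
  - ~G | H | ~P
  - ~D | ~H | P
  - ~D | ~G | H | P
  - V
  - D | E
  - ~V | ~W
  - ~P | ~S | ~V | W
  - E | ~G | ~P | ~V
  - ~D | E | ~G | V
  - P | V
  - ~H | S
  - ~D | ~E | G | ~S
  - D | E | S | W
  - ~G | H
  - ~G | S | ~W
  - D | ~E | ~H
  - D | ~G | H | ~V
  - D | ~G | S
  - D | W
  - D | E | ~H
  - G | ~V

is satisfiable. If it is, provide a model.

Case V = True:
  (~V | ~W) forces W = False.
  (~G | W) forces G = False.
  Clause (G | ~V) is falsified — contradiction.
Case V = False:
  Clause (V) is falsified — contradiction.
Both cases fail, so the formula is unsatisfiable.

Unsatisfiable — no assignment works.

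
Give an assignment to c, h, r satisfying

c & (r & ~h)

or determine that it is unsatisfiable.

c = True; h = False; r = True

  r & ~h = True
    ~h = True
Both conjuncts True, so the formula holds.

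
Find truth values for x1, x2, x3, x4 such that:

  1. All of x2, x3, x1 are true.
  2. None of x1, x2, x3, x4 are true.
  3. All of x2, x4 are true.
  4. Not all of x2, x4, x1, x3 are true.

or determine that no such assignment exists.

No satisfying assignment exists.

Case x1 = True:
  Constraint (2) is violated (x1=T) — contradiction.
Case x1 = False:
  Constraint (1) is violated (x1=F) — contradiction.
Both cases fail — unsatisfiable.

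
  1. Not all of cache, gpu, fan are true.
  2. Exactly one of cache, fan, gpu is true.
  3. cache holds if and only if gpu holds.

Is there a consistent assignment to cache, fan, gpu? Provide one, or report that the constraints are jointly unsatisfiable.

cache = False, fan = True, gpu = False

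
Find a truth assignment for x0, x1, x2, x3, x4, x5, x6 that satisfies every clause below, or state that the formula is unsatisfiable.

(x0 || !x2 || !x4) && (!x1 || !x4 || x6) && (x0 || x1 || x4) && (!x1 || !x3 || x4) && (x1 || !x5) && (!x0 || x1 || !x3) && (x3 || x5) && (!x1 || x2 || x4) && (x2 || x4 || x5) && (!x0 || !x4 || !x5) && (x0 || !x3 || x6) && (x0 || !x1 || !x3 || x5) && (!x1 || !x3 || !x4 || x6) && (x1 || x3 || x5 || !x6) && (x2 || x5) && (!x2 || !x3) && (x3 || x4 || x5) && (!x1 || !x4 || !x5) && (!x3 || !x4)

Set x0 = False.
Set x1 = True.
Try x2 = False:
  (!x1 || x2 || x4) forces x4 = True.
  (!x1 || !x4 || x6) forces x6 = True.
  (x2 || x5) forces x5 = True.
  clause (!x1 || !x4 || !x5) is falsified — backtrack.
So x2 = True.
  then (x0 || !x2 || !x4) forces x4 = False.
  then (!x1 || !x3 || x4) forces x3 = False.
  then (x3 || x5) forces x5 = True.
Set x6 = True.
All clauses satisfied.

x0 = False, x1 = True, x2 = True, x3 = False, x4 = False, x5 = True, x6 = True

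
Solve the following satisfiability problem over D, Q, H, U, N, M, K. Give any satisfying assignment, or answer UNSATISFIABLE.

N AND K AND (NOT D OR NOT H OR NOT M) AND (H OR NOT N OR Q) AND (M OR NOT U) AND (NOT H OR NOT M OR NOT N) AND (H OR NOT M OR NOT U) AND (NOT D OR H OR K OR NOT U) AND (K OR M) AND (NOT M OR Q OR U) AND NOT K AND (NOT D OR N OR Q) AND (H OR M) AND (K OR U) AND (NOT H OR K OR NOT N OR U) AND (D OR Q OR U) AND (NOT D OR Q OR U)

Unsatisfiable

Case K = True:
  Clause (NOT K) is falsified — contradiction.
Case K = False:
  Clause (K) is falsified — contradiction.
Both cases fail, so the formula is unsatisfiable.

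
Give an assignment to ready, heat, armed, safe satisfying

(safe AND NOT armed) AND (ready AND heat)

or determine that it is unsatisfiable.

ready: True; heat: True; armed: False; safe: True

  safe AND NOT armed = True
    NOT armed = True
  ready AND heat = True
Both conjuncts True, so the formula holds.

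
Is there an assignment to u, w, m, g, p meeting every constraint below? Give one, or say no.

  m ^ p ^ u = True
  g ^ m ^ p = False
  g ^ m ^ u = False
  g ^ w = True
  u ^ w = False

u = False; w = False; m = True; g = True; p = False

m ^ p ^ u = T ^ F ^ F = True ✓
g ^ m ^ p = T ^ T ^ F = False ✓
g ^ m ^ u = T ^ T ^ F = False ✓
g ^ w = T ^ F = True ✓
u ^ w = F ^ F = False ✓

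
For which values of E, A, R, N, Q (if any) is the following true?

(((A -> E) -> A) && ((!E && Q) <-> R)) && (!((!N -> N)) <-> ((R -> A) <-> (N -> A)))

E=F, A=T, R=F, N=F, Q=F

  ((A -> E) -> A) && ((!E && Q) <-> R) = True
    (A -> E) -> A = True
      A -> E = False
    (!E && Q) <-> R = True
      !E && Q = False
        !E = True
  !((!N -> N)) <-> ((R -> A) <-> (N -> A)) = True
    !((!N -> N)) = True
      !N -> N = False
        !N = True
    (R -> A) <-> (N -> A) = True
      R -> A = True
      N -> A = True
Both conjuncts True, so the formula holds.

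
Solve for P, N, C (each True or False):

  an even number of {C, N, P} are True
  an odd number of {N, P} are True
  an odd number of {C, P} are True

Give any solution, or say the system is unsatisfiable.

P=F, N=T, C=T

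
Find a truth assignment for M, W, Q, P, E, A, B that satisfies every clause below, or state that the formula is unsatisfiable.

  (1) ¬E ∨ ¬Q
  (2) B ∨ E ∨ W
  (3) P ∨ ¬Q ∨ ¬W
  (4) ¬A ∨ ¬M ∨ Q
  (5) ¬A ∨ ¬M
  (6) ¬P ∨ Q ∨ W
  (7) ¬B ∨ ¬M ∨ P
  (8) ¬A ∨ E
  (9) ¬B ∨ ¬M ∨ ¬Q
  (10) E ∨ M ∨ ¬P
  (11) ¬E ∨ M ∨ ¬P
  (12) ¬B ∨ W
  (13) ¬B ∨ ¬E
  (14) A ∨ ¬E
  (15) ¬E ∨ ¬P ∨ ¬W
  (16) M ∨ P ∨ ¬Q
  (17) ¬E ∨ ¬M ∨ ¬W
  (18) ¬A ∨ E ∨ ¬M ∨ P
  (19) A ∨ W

M = False, W = True, Q = False, P = False, E = False, A = False, B = True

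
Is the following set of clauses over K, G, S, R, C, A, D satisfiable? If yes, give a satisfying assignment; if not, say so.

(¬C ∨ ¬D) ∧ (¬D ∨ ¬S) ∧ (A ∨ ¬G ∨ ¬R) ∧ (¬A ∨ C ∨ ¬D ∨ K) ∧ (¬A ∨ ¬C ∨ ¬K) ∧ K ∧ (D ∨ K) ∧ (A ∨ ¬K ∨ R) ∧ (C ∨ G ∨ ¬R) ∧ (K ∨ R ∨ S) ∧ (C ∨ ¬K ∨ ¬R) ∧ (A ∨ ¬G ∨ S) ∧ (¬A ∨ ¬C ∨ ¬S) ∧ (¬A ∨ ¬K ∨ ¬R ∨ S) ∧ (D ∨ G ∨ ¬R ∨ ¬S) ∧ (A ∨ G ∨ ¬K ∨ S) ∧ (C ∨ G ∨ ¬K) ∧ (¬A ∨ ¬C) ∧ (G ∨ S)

Unit clause (K) forces K = True.
Set G = True.
Set S = False.
  then (A ∨ ¬G ∨ S) forces A = True.
  then (¬A ∨ ¬K ∨ ¬R ∨ S) forces R = False.
  then (¬A ∨ ¬C) forces C = False.
Set D = False.
All clauses satisfied.

K: True, G: True, S: False, R: False, C: False, A: True, D: False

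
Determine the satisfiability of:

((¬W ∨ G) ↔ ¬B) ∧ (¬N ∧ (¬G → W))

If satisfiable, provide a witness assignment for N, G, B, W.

N = False, G = True, B = False, W = False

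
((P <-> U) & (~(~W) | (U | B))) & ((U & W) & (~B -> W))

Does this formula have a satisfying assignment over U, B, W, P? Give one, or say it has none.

U=T, B=F, W=T, P=T

  (P <-> U) & (~(~W) | (U | B)) = True
    P <-> U = True
    ~(~W) | (U | B) = True
      ~(~W) = True
        ~W = False
      U | B = True
  (U & W) & (~B -> W) = True
    U & W = True
    ~B -> W = True
      ~B = True
Both conjuncts True, so the formula holds.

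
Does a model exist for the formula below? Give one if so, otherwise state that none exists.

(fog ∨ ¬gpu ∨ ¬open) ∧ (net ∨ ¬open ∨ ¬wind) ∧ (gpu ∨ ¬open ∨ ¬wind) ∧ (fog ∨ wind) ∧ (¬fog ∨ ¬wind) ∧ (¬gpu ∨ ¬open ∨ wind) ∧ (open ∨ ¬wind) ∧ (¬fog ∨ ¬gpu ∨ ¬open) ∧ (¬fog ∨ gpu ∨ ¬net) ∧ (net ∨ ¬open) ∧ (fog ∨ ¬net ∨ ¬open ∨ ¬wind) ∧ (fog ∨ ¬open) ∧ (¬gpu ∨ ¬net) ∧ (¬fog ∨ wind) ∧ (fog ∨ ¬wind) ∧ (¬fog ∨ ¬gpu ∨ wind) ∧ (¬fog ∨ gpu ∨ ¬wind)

No satisfying assignment exists.

Case wind = True:
  (¬fog ∨ ¬wind) forces fog = False.
  Clause (fog ∨ ¬wind) is falsified — contradiction.
Case wind = False:
  (fog ∨ wind) forces fog = True.
  Clause (¬fog ∨ wind) is falsified — contradiction.
Both cases fail, so the formula is unsatisfiable.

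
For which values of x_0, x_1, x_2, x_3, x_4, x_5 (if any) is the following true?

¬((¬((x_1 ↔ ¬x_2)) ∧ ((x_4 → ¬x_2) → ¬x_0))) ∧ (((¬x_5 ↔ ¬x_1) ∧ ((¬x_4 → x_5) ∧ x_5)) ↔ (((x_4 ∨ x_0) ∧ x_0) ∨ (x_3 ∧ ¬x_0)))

x_0 = False, x_1 = True, x_2 = False, x_3 = True, x_4 = False, x_5 = True

  ¬((¬((x_1 ↔ ¬x_2)) ∧ ((x_4 → ¬x_2) → ¬x_0))) = True
    ¬((x_1 ↔ ¬x_2)) ∧ ((x_4 → ¬x_2) → ¬x_0) = False
      ¬((x_1 ↔ ¬x_2)) = False
        x_1 ↔ ¬x_2 = True
          ¬x_2 = True
      (x_4 → ¬x_2) → ¬x_0 = True
        x_4 → ¬x_2 = True
          ¬x_2 = True
        ¬x_0 = True
  ((¬x_5 ↔ ¬x_1) ∧ ((¬x_4 → x_5) ∧ x_5)) ↔ (((x_4 ∨ x_0) ∧ x_0) ∨ (x_3 ∧ ¬x_0)) = True
    (¬x_5 ↔ ¬x_1) ∧ ((¬x_4 → x_5) ∧ x_5) = True
      ¬x_5 ↔ ¬x_1 = True
        ¬x_5 = False
        ¬x_1 = False
      (¬x_4 → x_5) ∧ x_5 = True
        ¬x_4 → x_5 = True
          ¬x_4 = True
    ((x_4 ∨ x_0) ∧ x_0) ∨ (x_3 ∧ ¬x_0) = True
      (x_4 ∨ x_0) ∧ x_0 = False
        x_4 ∨ x_0 = False
      x_3 ∧ ¬x_0 = True
        ¬x_0 = True
Both conjuncts True, so the formula holds.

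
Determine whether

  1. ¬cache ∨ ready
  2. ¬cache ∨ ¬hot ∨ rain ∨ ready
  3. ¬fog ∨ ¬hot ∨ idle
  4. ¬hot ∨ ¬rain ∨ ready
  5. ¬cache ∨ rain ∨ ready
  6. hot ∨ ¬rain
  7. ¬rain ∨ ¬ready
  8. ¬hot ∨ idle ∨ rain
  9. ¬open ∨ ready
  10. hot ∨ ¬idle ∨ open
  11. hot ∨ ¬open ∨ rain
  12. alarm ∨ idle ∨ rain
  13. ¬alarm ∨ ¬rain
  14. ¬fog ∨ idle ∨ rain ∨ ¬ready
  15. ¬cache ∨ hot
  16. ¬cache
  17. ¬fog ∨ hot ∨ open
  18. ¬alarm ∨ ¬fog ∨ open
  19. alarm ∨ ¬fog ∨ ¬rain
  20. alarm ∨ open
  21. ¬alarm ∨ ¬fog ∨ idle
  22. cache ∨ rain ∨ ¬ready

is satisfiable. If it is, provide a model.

ready: False, hot: False, fog: False, rain: False, cache: False, idle: False, open: False, alarm: True

Unit clause (¬cache) forces cache = False.
Set ready = False.
  then (¬open ∨ ready) forces open = False.
  then (alarm ∨ open) forces alarm = True.
  then (¬alarm ∨ ¬rain) forces rain = False.
  then (¬alarm ∨ ¬fog ∨ open) forces fog = False.
Set hot = False.
  then (hot ∨ ¬idle ∨ open) forces idle = False.
All clauses satisfied.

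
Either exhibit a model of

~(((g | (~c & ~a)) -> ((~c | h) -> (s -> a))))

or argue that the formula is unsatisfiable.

g = False, a = False, s = True, h = True, c = False

  ~(((g | (~c & ~a)) -> ((~c | h) -> (s -> a)))) = True
    (g | (~c & ~a)) -> ((~c | h) -> (s -> a)) = False
      g | (~c & ~a) = True
        ~c & ~a = True
          ~c = True
          ~a = True
      (~c | h) -> (s -> a) = False
        ~c | h = True
          ~c = True
        s -> a = False
The formula evaluates to True.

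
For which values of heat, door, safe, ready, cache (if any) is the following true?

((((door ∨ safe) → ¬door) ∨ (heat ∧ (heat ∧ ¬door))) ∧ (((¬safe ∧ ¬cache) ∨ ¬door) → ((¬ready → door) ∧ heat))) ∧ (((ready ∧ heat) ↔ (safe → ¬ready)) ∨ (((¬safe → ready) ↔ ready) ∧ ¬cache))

heat = True, door = False, safe = True, ready = True, cache = False

  (((door ∨ safe) → ¬door) ∨ (heat ∧ (heat ∧ ¬door))) ∧ (((¬safe ∧ ¬cache) ∨ ¬door) → ((¬ready → door) ∧ heat)) = True
    ((door ∨ safe) → ¬door) ∨ (heat ∧ (heat ∧ ¬door)) = True
      (door ∨ safe) → ¬door = True
        door ∨ safe = True
        ¬door = True
      heat ∧ (heat ∧ ¬door) = True
        heat ∧ ¬door = True
          ¬door = True
    ((¬safe ∧ ¬cache) ∨ ¬door) → ((¬ready → door) ∧ heat) = True
      (¬safe ∧ ¬cache) ∨ ¬door = True
        ¬safe ∧ ¬cache = False
          ¬safe = False
          ¬cache = True
        ¬door = True
      (¬ready → door) ∧ heat = True
        ¬ready → door = True
          ¬ready = False
  ((ready ∧ heat) ↔ (safe → ¬ready)) ∨ (((¬safe → ready) ↔ ready) ∧ ¬cache) = True
    (ready ∧ heat) ↔ (safe → ¬ready) = False
      ready ∧ heat = True
      safe → ¬ready = False
        ¬ready = False
    ((¬safe → ready) ↔ ready) ∧ ¬cache = True
      (¬safe → ready) ↔ ready = True
        ¬safe → ready = True
          ¬safe = False
      ¬cache = True
Both conjuncts True, so the formula holds.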